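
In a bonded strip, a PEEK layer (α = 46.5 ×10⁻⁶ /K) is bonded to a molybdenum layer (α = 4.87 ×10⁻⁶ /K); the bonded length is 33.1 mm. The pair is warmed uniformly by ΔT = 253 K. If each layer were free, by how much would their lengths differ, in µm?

349 µm

Δα = |46.5 − 4.87|×10⁻⁶/K = 41.6×10⁻⁶/K.
ΔL_mismatch = Δα·L·ΔT = 41.6×10⁻⁶ × 33.1 mm × 253.0 K = 349 µm.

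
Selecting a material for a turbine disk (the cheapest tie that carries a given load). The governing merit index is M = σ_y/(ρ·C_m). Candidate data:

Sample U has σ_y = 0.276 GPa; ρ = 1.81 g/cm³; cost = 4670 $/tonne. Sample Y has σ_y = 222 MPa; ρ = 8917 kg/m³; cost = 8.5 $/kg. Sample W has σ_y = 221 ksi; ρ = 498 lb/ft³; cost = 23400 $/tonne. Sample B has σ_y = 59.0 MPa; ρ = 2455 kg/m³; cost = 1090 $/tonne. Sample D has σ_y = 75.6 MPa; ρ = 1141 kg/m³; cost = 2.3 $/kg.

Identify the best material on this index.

After converting to SI:
  sample U: σ_y = 276.0 MPa, ρ = 1810 kg/m³, cost = 4.670 $/kg
  sample Y: σ_y = 222.0 MPa, ρ = 8917 kg/m³, cost = 8.500 $/kg
  sample W: σ_y = 1524 MPa, ρ = 7977 kg/m³, cost = 23.40 $/kg
  sample B: σ_y = 59.00 MPa, ρ = 2455 kg/m³, cost = 1.090 $/kg
  sample D: σ_y = 75.60 MPa, ρ = 1141 kg/m³, cost = 2.300 $/kg
  sample U: M = 32.7 kN·m per $
  sample D: M = 28.8 kN·m per $
  sample B: M = 22.0 kN·m per $
  sample W: M = 8.16 kN·m per $
  sample Y: M = 2.93 kN·m per $
Highest index: sample U.

sample U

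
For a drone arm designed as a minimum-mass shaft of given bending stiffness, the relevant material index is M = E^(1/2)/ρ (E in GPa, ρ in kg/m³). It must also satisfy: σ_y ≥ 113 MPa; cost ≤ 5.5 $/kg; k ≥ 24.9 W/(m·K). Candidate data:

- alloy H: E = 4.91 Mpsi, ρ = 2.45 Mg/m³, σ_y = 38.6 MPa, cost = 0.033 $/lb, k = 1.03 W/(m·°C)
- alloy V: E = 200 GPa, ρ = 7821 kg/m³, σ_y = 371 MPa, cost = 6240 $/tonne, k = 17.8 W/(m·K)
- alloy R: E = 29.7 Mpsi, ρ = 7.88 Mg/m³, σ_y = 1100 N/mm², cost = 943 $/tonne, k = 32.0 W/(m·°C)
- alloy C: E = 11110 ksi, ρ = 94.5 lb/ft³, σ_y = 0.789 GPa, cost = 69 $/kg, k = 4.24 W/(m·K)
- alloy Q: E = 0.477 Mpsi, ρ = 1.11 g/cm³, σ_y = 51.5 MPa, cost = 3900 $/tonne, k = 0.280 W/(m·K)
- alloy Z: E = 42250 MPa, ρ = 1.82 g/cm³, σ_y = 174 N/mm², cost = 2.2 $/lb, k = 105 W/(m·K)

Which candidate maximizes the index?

Screen on constraints: σ_y ≥ 113 MPa; cost ≤ 5.5 $/kg; k ≥ 24.9 W/(m·K). Survivors: alloy R, alloy Z.
Convert each candidate to consistent units, then evaluate M:
  alloy R: E = 204.8 GPa, ρ = 7880 kg/m³
  alloy Z: E = 42.25 GPa, ρ = 1820 kg/m³
  alloy Z: M = 3.57×10⁻³
  alloy R: M = 1.82×10⁻³
Alloy Z ranks first.

alloy Z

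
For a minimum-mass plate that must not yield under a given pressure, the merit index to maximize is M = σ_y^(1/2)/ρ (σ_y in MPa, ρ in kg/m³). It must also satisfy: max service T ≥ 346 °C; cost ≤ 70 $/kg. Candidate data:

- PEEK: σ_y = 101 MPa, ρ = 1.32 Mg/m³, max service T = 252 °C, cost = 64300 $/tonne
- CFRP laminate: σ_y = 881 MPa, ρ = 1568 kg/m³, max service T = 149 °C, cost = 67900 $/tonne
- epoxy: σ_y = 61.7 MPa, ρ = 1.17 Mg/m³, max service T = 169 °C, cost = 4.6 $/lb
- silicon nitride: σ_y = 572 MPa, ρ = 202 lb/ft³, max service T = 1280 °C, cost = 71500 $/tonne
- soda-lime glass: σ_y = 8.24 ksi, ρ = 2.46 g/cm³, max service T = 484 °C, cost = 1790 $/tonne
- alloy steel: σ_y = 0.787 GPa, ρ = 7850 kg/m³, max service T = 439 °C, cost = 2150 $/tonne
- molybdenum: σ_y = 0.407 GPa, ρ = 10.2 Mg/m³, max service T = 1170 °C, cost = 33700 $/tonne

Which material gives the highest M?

Screen on constraints: max service T ≥ 346 °C; cost ≤ 70 $/kg. Survivors: soda-lime glass, alloy steel, molybdenum.
In SI units:
  soda-lime glass: σ_y = 56.81 MPa, ρ = 2460 kg/m³
  alloy steel: σ_y = 787.0 MPa, ρ = 7850 kg/m³
  molybdenum: σ_y = 407.0 MPa, ρ = 10200 kg/m³
  alloy steel: M = 3.57×10⁻³
  soda-lime glass: M = 3.06×10⁻³
  molybdenum: M = 1.98×10⁻³
The maximum is for alloy steel.

alloy steel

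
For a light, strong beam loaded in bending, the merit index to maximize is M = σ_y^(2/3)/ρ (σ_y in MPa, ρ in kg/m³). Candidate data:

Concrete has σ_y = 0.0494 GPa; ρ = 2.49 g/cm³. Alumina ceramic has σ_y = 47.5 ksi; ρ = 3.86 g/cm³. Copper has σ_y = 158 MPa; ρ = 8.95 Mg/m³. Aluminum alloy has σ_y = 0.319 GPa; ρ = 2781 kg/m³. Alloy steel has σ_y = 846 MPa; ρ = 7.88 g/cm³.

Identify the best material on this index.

aluminum alloy

In SI units:
  concrete: σ_y = 49.40 MPa, ρ = 2490 kg/m³
  alumina ceramic: σ_y = 327.5 MPa, ρ = 3860 kg/m³
  copper: σ_y = 158.0 MPa, ρ = 8950 kg/m³
  aluminum alloy: σ_y = 319.0 MPa, ρ = 2781 kg/m³
  alloy steel: σ_y = 846.0 MPa, ρ = 7880 kg/m³
  aluminum alloy: M = 16.8×10⁻³
  alumina ceramic: M = 12.3×10⁻³
  alloy steel: M = 11.4×10⁻³
  concrete: M = 5.41×10⁻³
  copper: M = 3.27×10⁻³
Highest index: aluminum alloy.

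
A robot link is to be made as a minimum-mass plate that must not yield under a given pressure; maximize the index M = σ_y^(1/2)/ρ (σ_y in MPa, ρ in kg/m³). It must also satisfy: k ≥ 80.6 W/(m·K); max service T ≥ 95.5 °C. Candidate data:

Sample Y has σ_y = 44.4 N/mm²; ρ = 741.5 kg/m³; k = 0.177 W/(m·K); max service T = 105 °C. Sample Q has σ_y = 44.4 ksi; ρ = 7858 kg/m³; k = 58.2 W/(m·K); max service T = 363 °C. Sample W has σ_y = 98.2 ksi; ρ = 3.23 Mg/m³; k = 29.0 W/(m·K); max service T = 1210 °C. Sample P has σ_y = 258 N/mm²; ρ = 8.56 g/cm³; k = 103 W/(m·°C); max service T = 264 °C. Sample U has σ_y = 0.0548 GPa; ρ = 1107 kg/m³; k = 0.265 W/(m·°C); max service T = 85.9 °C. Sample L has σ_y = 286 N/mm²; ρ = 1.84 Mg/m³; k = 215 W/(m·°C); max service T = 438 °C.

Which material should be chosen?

Screen on constraints: k ≥ 80.6 W/(m·K); max service T ≥ 95.5 °C. Survivors: sample P, sample L.
Convert each candidate to consistent units, then evaluate M:
  sample P: σ_y = 258.0 MPa, ρ = 8560 kg/m³
  sample L: σ_y = 286.0 MPa, ρ = 1840 kg/m³
  sample L: M = 9.19×10⁻³
  sample P: M = 1.88×10⁻³
Highest index: sample L.

sample L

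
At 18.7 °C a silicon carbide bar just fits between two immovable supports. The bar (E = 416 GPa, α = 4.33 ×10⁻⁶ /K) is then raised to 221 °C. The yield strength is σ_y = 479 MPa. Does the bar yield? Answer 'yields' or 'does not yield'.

ΔT = 202.3 K. Constrained thermal stress σ = E·α·ΔT = 416.0×10³ MPa × 4.33×10⁻⁶ × 202.3 = 364 MPa (compressive).
Compare to σ_y = 479 MPa: σ < σ_y, so it does not yield.

does not yield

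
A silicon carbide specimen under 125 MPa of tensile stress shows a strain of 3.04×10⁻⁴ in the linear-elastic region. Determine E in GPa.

411 GPa

E = σ/ε = 125 MPa / 3.04×10⁻⁴ = 411200 MPa = 411 GPa.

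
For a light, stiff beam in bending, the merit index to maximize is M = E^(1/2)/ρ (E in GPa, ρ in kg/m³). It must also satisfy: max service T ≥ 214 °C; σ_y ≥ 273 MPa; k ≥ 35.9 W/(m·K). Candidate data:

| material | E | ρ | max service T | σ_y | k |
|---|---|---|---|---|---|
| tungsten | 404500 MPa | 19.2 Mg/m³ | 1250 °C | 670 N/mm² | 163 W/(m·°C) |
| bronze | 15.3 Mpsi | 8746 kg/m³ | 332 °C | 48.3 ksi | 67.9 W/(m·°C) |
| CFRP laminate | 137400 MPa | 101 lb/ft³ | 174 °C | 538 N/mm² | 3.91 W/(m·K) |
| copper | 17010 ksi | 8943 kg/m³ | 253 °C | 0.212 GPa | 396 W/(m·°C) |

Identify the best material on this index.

bronze

Screen on constraints: max service T ≥ 214 °C; σ_y ≥ 273 MPa; k ≥ 35.9 W/(m·K). Survivors: tungsten, bronze.
Putting every candidate on a common basis:
  tungsten: E = 404.5 GPa, ρ = 19200 kg/m³
  bronze: E = 105.5 GPa, ρ = 8746 kg/m³
  bronze: M = 1.17×10⁻³
  tungsten: M = 1.05×10⁻³
Highest index: bronze.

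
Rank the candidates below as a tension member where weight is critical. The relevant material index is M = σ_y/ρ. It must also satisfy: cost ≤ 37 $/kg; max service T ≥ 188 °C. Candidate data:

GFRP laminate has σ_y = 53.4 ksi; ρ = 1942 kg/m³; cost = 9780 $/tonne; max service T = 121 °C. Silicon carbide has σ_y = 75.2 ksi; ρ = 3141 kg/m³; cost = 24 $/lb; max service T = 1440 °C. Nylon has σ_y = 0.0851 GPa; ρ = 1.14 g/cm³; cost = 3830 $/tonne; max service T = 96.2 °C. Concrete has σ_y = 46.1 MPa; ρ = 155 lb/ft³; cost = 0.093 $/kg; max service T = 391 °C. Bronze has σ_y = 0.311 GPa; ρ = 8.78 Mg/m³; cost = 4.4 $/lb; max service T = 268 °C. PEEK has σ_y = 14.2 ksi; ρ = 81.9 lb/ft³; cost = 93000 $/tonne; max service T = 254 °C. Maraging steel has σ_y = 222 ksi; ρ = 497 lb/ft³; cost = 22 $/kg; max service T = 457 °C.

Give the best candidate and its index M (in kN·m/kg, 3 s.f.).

Screen on constraints: cost ≤ 37 $/kg; max service T ≥ 188 °C. Survivors: concrete, bronze, maraging steel.
In SI units:
  concrete: σ_y = 46.10 MPa, ρ = 2483 kg/m³
  bronze: σ_y = 311.0 MPa, ρ = 8780 kg/m³
  maraging steel: σ_y = 1531 MPa, ρ = 7961 kg/m³
  maraging steel: M = 192 kN·m/kg
  bronze: M = 35.4 kN·m/kg
  concrete: M = 18.6 kN·m/kg
Maraging steel has the largest M.

maraging steel, M = 192 kN·m/kg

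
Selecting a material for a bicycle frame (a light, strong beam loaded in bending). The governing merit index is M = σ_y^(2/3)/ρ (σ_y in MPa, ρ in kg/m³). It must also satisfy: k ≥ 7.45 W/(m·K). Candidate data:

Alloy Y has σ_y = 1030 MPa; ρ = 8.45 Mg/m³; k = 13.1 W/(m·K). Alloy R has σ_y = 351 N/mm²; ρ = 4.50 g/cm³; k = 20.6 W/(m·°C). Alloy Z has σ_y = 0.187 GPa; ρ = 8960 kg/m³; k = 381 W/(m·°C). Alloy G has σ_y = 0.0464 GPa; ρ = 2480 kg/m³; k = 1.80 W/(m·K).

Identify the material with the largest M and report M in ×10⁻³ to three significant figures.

Screen on constraints: k ≥ 7.45 W/(m·K). Survivors: alloy Y, alloy R, alloy Z.
Normalizing units and computing the index:
  alloy Y: σ_y = 1030 MPa, ρ = 8450 kg/m³
  alloy R: σ_y = 351.0 MPa, ρ = 4500 kg/m³
  alloy Z: σ_y = 187.0 MPa, ρ = 8960 kg/m³
  alloy Y: M = 12.1×10⁻³
  alloy R: M = 11.1×10⁻³
  alloy Z: M = 3.65×10⁻³
The maximum is for alloy Y.

alloy Y, M = 12.1×10⁻³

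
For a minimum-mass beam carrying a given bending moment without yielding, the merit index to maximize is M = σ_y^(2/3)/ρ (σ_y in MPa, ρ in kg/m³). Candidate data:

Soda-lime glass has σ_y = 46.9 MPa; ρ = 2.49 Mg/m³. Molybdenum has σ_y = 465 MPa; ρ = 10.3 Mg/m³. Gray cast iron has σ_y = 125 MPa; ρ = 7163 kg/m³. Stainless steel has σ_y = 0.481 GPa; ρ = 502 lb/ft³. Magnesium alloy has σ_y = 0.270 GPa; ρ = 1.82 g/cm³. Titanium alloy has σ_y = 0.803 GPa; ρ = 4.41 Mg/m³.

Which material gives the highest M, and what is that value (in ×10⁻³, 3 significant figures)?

magnesium alloy, M = 23.0×10⁻³

Convert each candidate to consistent units, then evaluate M:
  soda-lime glass: σ_y = 46.90 MPa, ρ = 2490 kg/m³
  molybdenum: σ_y = 465.0 MPa, ρ = 10300 kg/m³
  gray cast iron: σ_y = 125.0 MPa, ρ = 7163 kg/m³
  stainless steel: σ_y = 481.0 MPa, ρ = 8041 kg/m³
  magnesium alloy: σ_y = 270.0 MPa, ρ = 1820 kg/m³
  titanium alloy: σ_y = 803.0 MPa, ρ = 4410 kg/m³
  magnesium alloy: M = 23.0×10⁻³
  titanium alloy: M = 19.6×10⁻³
  stainless steel: M = 7.63×10⁻³
  molybdenum: M = 5.83×10⁻³
  soda-lime glass: M = 5.22×10⁻³
  gray cast iron: M = 3.49×10⁻³
The maximum is for magnesium alloy.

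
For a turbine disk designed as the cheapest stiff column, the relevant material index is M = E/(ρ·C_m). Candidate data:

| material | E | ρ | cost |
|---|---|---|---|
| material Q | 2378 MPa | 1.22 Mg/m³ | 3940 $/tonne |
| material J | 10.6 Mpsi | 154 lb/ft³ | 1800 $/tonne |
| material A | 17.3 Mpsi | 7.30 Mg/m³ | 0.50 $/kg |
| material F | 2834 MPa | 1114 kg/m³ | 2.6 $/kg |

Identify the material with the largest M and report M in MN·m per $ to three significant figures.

material A, M = 32.7 MN·m per $

After converting to SI:
  material Q: E = 2.378 GPa, ρ = 1220 kg/m³, cost = 3.940 $/kg
  material J: E = 73.08 GPa, ρ = 2467 kg/m³, cost = 1.800 $/kg
  material A: E = 119.3 GPa, ρ = 7300 kg/m³, cost = 0.5000 $/kg
  material F: E = 2.834 GPa, ρ = 1114 kg/m³, cost = 2.600 $/kg
  material A: M = 32.7 MN·m per $
  material J: M = 16.5 MN·m per $
  material F: M = 0.978 MN·m per $
  material Q: M = 0.495 MN·m per $
Highest index: material A.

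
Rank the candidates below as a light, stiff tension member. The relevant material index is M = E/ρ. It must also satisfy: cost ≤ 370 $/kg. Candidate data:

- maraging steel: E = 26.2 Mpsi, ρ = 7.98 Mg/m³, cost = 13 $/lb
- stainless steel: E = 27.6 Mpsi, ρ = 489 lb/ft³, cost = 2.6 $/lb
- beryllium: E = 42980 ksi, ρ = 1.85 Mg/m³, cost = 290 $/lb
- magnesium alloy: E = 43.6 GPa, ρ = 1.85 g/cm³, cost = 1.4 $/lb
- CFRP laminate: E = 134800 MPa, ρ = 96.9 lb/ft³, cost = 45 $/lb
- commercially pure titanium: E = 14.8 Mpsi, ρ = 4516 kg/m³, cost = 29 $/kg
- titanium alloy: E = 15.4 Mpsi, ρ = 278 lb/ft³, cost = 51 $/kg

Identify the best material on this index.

Screen on constraints: cost ≤ 370 $/kg. Survivors: maraging steel, stainless steel, magnesium alloy, CFRP laminate, commercially pure titanium, titanium alloy.
In SI units:
  maraging steel: E = 180.6 GPa, ρ = 7980 kg/m³
  stainless steel: E = 190.3 GPa, ρ = 7833 kg/m³
  magnesium alloy: E = 43.60 GPa, ρ = 1850 kg/m³
  CFRP laminate: E = 134.8 GPa, ρ = 1552 kg/m³
  commercially pure titanium: E = 102.0 GPa, ρ = 4516 kg/m³
  titanium alloy: E = 106.2 GPa, ρ = 4453 kg/m³
  CFRP laminate: M = 86.8 MN·m/kg
  stainless steel: M = 24.3 MN·m/kg
  titanium alloy: M = 23.8 MN·m/kg
  magnesium alloy: M = 23.6 MN·m/kg
  maraging steel: M = 22.6 MN·m/kg
  commercially pure titanium: M = 22.6 MN·m/kg
The maximum is for CFRP laminate.

CFRP laminate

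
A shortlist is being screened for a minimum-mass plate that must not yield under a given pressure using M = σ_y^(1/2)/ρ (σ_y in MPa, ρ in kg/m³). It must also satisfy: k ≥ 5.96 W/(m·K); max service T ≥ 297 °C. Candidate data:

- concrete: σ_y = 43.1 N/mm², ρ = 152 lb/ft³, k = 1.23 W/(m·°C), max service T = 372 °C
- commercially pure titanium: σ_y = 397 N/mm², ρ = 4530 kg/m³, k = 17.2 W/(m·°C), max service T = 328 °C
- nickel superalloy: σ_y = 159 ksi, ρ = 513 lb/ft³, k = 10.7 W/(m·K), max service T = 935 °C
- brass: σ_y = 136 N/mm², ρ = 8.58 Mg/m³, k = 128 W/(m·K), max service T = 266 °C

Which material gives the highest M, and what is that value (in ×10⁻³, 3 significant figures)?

commercially pure titanium, M = 4.40×10⁻³

Screen on constraints: k ≥ 5.96 W/(m·K); max service T ≥ 297 °C. Survivors: commercially pure titanium, nickel superalloy.
In SI units:
  commercially pure titanium: σ_y = 397.0 MPa, ρ = 4530 kg/m³
  nickel superalloy: σ_y = 1096 MPa, ρ = 8217 kg/m³
  commercially pure titanium: M = 4.40×10⁻³
  nickel superalloy: M = 4.03×10⁻³
Commercially pure titanium has the largest M.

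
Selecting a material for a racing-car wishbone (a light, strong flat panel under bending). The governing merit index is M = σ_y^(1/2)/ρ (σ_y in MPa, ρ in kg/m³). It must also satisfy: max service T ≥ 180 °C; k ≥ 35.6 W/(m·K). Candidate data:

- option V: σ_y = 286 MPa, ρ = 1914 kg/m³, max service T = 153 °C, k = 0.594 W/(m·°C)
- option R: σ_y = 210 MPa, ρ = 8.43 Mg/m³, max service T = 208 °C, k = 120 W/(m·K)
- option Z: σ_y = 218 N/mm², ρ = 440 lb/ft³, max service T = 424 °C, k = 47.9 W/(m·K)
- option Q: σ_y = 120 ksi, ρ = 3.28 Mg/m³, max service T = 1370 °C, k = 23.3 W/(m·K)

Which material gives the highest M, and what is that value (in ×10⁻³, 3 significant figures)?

option Z, M = 2.09×10⁻³

Screen on constraints: max service T ≥ 180 °C; k ≥ 35.6 W/(m·K). Survivors: option R, option Z.
Normalizing units and computing the index:
  option R: σ_y = 210.0 MPa, ρ = 8430 kg/m³
  option Z: σ_y = 218.0 MPa, ρ = 7048 kg/m³
  option Z: M = 2.09×10⁻³
  option R: M = 1.72×10⁻³
Option Z has the largest M.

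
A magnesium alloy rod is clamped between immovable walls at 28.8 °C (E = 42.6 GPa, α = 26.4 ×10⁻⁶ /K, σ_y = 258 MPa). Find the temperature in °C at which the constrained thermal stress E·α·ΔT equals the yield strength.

258 °C

E·α·ΔT = 258.0 MPa ⇒ ΔT = 258.0 / (42.60×10³ × 26.4×10⁻⁶) = 229.4 K.
T = 28.8 + 229.4 = 258.2 °C.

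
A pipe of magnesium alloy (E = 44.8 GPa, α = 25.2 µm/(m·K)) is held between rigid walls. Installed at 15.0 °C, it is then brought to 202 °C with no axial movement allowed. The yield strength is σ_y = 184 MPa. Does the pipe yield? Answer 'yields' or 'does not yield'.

yields

ΔT = 187.0 K. Constrained thermal stress σ = E·α·ΔT = 44.80×10³ MPa × 25.2×10⁻⁶ × 187.0 = 211 MPa (compressive).
Compare to σ_y = 184 MPa: σ ≥ σ_y, so it yields.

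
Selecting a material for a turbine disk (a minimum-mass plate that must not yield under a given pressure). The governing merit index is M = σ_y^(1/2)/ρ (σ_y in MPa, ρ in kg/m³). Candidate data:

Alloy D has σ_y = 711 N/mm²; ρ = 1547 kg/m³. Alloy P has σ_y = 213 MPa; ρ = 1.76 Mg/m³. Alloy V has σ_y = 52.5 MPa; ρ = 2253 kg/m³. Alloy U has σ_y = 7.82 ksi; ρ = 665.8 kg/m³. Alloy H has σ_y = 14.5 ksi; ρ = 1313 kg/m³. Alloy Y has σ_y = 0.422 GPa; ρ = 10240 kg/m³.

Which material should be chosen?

alloy D

Normalizing units and computing the index:
  alloy D: σ_y = 711.0 MPa, ρ = 1547 kg/m³
  alloy P: σ_y = 213.0 MPa, ρ = 1760 kg/m³
  alloy V: σ_y = 52.50 MPa, ρ = 2253 kg/m³
  alloy U: σ_y = 53.92 MPa, ρ = 665.8 kg/m³
  alloy H: σ_y = 99.97 MPa, ρ = 1313 kg/m³
  alloy Y: σ_y = 422.0 MPa, ρ = 10240 kg/m³
  alloy D: M = 17.2×10⁻³
  alloy U: M = 11.0×10⁻³
  alloy P: M = 8.29×10⁻³
  alloy H: M = 7.62×10⁻³
  alloy V: M = 3.22×10⁻³
  alloy Y: M = 2.01×10⁻³
Alloy D ranks first.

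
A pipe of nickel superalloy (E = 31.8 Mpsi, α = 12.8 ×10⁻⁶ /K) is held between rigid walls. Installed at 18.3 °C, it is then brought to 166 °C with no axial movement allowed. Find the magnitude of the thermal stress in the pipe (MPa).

E = 31.8 Mpsi = 219.3 GPa.
ΔT = 147.7 K. Constrained thermal stress σ = E·α·ΔT = 219.3×10³ MPa × 12.8×10⁻⁶ × 147.7 = 415 MPa (compressive).

415 MPa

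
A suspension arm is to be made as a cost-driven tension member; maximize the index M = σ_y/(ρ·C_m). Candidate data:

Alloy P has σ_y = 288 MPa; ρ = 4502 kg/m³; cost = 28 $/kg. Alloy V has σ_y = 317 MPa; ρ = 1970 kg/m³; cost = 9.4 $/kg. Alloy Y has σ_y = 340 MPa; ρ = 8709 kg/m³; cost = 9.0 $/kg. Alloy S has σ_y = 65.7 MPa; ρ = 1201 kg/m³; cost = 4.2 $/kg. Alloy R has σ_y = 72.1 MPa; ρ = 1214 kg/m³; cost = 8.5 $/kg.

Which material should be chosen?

alloy V

Evaluate M for each candidate:
  alloy V: M = 17.1 kN·m per $
  alloy S: M = 13.0 kN·m per $
  alloy R: M = 6.99 kN·m per $
  alloy Y: M = 4.34 kN·m per $
  alloy P: M = 2.28 kN·m per $
Alloy V has the largest M.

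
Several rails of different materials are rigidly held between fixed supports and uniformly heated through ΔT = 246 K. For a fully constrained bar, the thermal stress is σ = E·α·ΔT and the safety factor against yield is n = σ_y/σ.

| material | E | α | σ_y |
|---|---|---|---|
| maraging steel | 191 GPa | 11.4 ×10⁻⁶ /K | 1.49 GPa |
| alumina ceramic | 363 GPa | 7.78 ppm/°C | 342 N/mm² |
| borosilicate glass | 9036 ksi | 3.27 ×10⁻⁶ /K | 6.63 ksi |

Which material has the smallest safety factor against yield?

alumina ceramic

In consistent units (E in GPa, α in ×10⁻⁶/K, σ_y in MPa):
  maraging steel: E = 191.0, α = 11.4, σ_y = 1490 → σ = 536 MPa, n = 2.78
  alumina ceramic: E = 363.0, α = 7.78, σ_y = 342.0 → σ = 695 MPa, n = 0.492
  borosilicate glass: E = 62.30, α = 3.27, σ_y = 45.71 → σ = 50.1 MPa, n = 0.912
Smallest n: alumina ceramic with n = 0.492.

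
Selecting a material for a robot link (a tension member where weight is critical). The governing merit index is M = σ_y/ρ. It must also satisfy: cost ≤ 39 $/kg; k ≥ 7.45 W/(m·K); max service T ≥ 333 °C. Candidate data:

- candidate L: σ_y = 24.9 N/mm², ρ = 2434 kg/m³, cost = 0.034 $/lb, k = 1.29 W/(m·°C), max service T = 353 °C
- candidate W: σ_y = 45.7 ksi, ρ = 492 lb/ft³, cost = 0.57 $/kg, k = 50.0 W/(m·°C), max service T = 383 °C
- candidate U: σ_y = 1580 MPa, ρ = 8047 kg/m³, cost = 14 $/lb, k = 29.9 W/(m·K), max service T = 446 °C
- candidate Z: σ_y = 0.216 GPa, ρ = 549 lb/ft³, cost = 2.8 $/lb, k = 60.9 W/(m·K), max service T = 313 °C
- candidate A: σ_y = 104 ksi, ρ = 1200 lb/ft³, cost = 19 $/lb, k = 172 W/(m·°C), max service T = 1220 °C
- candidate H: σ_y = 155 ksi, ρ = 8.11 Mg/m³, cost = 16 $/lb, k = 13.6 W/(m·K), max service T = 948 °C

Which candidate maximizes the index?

candidate U

Screen on constraints: cost ≤ 39 $/kg; k ≥ 7.45 W/(m·K); max service T ≥ 333 °C. Survivors: candidate W, candidate U, candidate H.
Putting every candidate on a common basis:
  candidate W: σ_y = 315.1 MPa, ρ = 7881 kg/m³
  candidate U: σ_y = 1580 MPa, ρ = 8047 kg/m³
  candidate H: σ_y = 1069 MPa, ρ = 8110 kg/m³
  candidate U: M = 196 kN·m/kg
  candidate H: M = 132 kN·m/kg
  candidate W: M = 40.0 kN·m/kg
The maximum is for candidate U.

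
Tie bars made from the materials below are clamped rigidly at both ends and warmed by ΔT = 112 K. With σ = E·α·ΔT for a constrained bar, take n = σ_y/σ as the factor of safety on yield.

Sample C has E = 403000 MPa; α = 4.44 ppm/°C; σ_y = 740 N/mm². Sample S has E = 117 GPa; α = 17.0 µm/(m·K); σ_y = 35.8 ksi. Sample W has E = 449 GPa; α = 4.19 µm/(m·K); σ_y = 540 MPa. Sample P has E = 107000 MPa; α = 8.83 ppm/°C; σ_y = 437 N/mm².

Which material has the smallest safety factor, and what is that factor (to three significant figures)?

With everything in SI (GPa, ×10⁻⁶/K, MPa):
  sample C: E = 403.0, α = 4.44, σ_y = 740.0 → σ = 200 MPa, n = 3.69
  sample S: E = 117.0, α = 17.0, σ_y = 246.8 → σ = 223 MPa, n = 1.11
  sample W: E = 449.0, α = 4.19, σ_y = 540.0 → σ = 211 MPa, n = 2.56
  sample P: E = 107.0, α = 8.83, σ_y = 437.0 → σ = 106 MPa, n = 4.13
The minimum is sample S at n = 1.11.

sample S, n = 1.11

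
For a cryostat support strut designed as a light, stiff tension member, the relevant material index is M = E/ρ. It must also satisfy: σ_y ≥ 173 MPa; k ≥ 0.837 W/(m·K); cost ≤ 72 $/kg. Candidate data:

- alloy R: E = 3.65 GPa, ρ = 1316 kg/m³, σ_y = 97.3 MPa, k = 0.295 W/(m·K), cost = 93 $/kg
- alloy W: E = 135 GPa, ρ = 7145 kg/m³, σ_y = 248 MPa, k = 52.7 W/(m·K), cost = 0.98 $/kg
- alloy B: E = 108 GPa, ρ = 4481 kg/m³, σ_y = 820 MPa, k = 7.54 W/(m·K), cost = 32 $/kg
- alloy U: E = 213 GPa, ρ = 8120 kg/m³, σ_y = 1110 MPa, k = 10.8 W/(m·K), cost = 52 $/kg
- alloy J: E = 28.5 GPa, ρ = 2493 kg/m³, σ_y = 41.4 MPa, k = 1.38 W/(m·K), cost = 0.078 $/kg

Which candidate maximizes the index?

alloy U

Screen on constraints: σ_y ≥ 173 MPa; k ≥ 0.837 W/(m·K); cost ≤ 72 $/kg. Survivors: alloy W, alloy B, alloy U.
Computing M directly (units already consistent):
  alloy U: M = 26.2 MN·m/kg
  alloy B: M = 24.1 MN·m/kg
  alloy W: M = 18.9 MN·m/kg
Alloy U has the largest M.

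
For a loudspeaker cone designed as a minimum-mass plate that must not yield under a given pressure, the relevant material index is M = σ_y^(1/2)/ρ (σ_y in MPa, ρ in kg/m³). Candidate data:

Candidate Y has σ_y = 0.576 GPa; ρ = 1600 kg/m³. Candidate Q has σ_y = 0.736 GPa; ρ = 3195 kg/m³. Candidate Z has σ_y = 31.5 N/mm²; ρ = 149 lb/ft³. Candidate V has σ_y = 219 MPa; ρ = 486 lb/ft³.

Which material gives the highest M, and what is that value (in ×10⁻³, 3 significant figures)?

In SI units:
  candidate Y: σ_y = 576.0 MPa, ρ = 1600 kg/m³
  candidate Q: σ_y = 736.0 MPa, ρ = 3195 kg/m³
  candidate Z: σ_y = 31.50 MPa, ρ = 2387 kg/m³
  candidate V: σ_y = 219.0 MPa, ρ = 7785 kg/m³
  candidate Y: M = 15.0×10⁻³
  candidate Q: M = 8.49×10⁻³
  candidate Z: M = 2.35×10⁻³
  candidate V: M = 1.90×10⁻³
Highest index: candidate Y.

candidate Y, M = 15.0×10⁻³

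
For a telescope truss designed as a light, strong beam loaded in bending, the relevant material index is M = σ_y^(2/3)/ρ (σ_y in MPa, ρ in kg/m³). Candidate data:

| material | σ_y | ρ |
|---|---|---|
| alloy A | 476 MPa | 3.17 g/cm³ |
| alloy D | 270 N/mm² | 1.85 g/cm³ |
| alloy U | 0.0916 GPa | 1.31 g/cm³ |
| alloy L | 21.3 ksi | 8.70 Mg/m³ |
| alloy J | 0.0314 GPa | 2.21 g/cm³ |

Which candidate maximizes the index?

alloy D

Normalizing units and computing the index:
  alloy A: σ_y = 476.0 MPa, ρ = 3170 kg/m³
  alloy D: σ_y = 270.0 MPa, ρ = 1850 kg/m³
  alloy U: σ_y = 91.60 MPa, ρ = 1310 kg/m³
  alloy L: σ_y = 146.9 MPa, ρ = 8700 kg/m³
  alloy J: σ_y = 31.40 MPa, ρ = 2210 kg/m³
  alloy D: M = 22.6×10⁻³
  alloy A: M = 19.2×10⁻³
  alloy U: M = 15.5×10⁻³
  alloy J: M = 4.50×10⁻³
  alloy L: M = 3.20×10⁻³
Highest index: alloy D.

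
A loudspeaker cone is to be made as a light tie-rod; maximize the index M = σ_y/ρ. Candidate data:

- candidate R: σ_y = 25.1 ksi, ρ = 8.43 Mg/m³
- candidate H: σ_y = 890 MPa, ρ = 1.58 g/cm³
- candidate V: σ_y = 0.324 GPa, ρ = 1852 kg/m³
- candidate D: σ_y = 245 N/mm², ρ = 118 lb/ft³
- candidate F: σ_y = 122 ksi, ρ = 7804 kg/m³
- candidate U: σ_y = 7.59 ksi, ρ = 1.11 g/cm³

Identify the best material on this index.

Putting every candidate on a common basis:
  candidate R: σ_y = 173.1 MPa, ρ = 8430 kg/m³
  candidate H: σ_y = 890.0 MPa, ρ = 1580 kg/m³
  candidate V: σ_y = 324.0 MPa, ρ = 1852 kg/m³
  candidate D: σ_y = 245.0 MPa, ρ = 1890 kg/m³
  candidate F: σ_y = 841.2 MPa, ρ = 7804 kg/m³
  candidate U: σ_y = 52.33 MPa, ρ = 1110 kg/m³
  candidate H: M = 563 kN·m/kg
  candidate V: M = 175 kN·m/kg
  candidate D: M = 130 kN·m/kg
  candidate F: M = 108 kN·m/kg
  candidate U: M = 47.1 kN·m/kg
  candidate R: M = 20.5 kN·m/kg
Candidate H ranks first.

candidate H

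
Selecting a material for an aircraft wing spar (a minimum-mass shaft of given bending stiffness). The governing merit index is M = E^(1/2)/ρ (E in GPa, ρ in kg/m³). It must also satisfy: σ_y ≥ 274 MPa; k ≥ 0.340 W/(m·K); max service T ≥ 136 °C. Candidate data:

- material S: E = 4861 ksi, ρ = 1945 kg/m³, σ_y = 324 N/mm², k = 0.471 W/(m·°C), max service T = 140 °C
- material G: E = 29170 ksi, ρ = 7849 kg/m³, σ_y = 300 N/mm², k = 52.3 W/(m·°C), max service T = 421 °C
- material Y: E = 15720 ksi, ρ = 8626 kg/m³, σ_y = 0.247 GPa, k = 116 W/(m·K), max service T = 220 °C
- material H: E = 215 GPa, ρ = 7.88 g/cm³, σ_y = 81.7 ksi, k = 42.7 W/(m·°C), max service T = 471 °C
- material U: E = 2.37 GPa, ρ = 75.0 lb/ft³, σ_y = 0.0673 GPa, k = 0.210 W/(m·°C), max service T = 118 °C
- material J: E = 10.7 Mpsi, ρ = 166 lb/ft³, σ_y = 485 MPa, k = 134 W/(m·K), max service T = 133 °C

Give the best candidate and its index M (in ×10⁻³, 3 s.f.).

material S, M = 2.98×10⁻³

Screen on constraints: σ_y ≥ 274 MPa; k ≥ 0.340 W/(m·K); max service T ≥ 136 °C. Survivors: material S, material G, material H.
In SI units:
  material S: E = 33.52 GPa, ρ = 1945 kg/m³
  material G: E = 201.1 GPa, ρ = 7849 kg/m³
  material H: E = 215.0 GPa, ρ = 7880 kg/m³
  material S: M = 2.98×10⁻³
  material H: M = 1.86×10⁻³
  material G: M = 1.81×10⁻³
Material S has the largest M.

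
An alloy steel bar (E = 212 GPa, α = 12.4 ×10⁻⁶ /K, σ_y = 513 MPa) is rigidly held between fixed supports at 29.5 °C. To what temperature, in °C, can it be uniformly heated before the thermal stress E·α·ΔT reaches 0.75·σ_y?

176 °C

E·α·ΔT = 384.8 MPa ⇒ ΔT = 384.8 / (212.0×10³ × 12.4×10⁻⁶) = 146.4 K.
T = 29.5 + 146.4 = 175.9 °C.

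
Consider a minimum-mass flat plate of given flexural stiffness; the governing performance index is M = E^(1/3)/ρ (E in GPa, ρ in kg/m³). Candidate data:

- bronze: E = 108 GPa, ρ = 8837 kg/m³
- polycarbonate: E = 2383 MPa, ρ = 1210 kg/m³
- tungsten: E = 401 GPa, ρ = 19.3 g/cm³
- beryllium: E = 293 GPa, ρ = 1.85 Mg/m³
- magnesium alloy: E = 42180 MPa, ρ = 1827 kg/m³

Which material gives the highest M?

beryllium

In SI units:
  bronze: E = 108.0 GPa, ρ = 8837 kg/m³
  polycarbonate: E = 2.383 GPa, ρ = 1210 kg/m³
  tungsten: E = 401.0 GPa, ρ = 19300 kg/m³
  beryllium: E = 293.0 GPa, ρ = 1850 kg/m³
  magnesium alloy: E = 42.18 GPa, ρ = 1827 kg/m³
  beryllium: M = 3.59×10⁻³
  magnesium alloy: M = 1.91×10⁻³
  polycarbonate: M = 1.10×10⁻³
  bronze: M = 0.539×10⁻³
  tungsten: M = 0.382×10⁻³
Highest index: beryllium.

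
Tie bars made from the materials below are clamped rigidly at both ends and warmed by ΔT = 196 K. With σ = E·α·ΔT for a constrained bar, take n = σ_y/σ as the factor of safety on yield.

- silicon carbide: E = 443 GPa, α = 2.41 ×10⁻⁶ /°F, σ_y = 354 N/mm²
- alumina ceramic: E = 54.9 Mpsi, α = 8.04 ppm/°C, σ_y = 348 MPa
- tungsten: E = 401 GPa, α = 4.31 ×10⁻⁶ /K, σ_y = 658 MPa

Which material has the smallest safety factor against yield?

alumina ceramic

In consistent units (E in GPa, α in ×10⁻⁶/K, σ_y in MPa):
  silicon carbide: E = 443.0, α = 4.34, σ_y = 354.0 → σ = 377 MPa, n = 0.940
  alumina ceramic: E = 378.5, α = 8.04, σ_y = 348.0 → σ = 596 MPa, n = 0.583
  tungsten: E = 401.0, α = 4.31, σ_y = 658.0 → σ = 339 MPa, n = 1.94
Smallest n: alumina ceramic with n = 0.583.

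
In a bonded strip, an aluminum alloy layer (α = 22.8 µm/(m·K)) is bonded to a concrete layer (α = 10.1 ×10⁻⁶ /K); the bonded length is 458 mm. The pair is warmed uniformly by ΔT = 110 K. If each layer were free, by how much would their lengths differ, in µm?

Δα = |22.8 − 10.1|×10⁻⁶/K = 12.7×10⁻⁶/K.
ΔL_mismatch = Δα·L·ΔT = 12.7×10⁻⁶ × 458.0 mm × 110.0 K = 640 µm.

640 µm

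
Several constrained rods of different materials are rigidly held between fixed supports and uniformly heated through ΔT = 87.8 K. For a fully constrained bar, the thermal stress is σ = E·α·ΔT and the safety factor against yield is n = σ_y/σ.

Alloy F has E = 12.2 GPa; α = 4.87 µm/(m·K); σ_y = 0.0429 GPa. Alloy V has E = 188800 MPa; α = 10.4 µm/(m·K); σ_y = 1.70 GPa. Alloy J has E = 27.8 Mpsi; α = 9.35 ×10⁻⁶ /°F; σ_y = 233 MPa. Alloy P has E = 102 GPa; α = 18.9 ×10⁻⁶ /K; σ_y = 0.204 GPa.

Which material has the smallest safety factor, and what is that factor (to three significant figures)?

alloy J, n = 0.823

With everything in SI (GPa, ×10⁻⁶/K, MPa):
  alloy F: E = 12.20, α = 4.87, σ_y = 42.90 → σ = 5.22 MPa, n = 8.22
  alloy V: E = 188.8, α = 10.4, σ_y = 1700 → σ = 172 MPa, n = 9.86
  alloy J: E = 191.7, α = 16.8, σ_y = 233.0 → σ = 283 MPa, n = 0.823
  alloy P: E = 102.0, α = 18.9, σ_y = 204.0 → σ = 169 MPa, n = 1.21
Alloy J has the lowest safety factor, n = 0.823.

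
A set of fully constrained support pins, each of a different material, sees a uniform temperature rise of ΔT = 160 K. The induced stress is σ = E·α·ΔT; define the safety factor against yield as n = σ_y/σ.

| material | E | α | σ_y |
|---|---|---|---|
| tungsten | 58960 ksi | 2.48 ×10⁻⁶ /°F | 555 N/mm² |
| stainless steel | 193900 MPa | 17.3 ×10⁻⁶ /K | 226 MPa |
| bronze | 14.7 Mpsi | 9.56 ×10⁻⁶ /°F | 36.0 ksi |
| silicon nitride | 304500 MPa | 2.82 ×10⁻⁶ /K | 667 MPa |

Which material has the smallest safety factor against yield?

With everything in SI (GPa, ×10⁻⁶/K, MPa):
  tungsten: E = 406.5, α = 4.46, σ_y = 555.0 → σ = 290 MPa, n = 1.91
  stainless steel: E = 193.9, α = 17.3, σ_y = 226.0 → σ = 537 MPa, n = 0.421
  bronze: E = 101.4, α = 17.2, σ_y = 248.2 → σ = 279 MPa, n = 0.889
  silicon nitride: E = 304.5, α = 2.82, σ_y = 667.0 → σ = 137 MPa, n = 4.85
The minimum is stainless steel at n = 0.421.

stainless steel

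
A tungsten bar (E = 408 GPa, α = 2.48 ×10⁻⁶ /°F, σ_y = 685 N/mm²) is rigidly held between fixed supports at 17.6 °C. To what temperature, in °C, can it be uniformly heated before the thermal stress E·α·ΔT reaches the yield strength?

394 °C

α = 2.48×10⁻⁶/°F × 9/5 = 4.46×10⁻⁶/K.
σ_y = 685 N/mm² = 685.0 MPa.
E·α·ΔT = 685.0 MPa ⇒ ΔT = 685.0 / (408.0×10³ × 4.46×10⁻⁶) = 376.1 K.
T = 17.6 + 376.1 = 393.7 °C.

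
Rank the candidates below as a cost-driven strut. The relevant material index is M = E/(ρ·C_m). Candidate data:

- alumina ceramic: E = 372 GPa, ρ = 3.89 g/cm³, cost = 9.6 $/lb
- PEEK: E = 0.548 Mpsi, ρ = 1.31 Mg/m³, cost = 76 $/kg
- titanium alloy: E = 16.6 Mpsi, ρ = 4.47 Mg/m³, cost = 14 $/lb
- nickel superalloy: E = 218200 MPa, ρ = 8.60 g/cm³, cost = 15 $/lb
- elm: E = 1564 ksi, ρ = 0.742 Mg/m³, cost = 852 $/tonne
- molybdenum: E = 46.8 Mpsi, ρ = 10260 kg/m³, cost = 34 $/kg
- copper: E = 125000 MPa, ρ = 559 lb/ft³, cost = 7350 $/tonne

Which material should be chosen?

In SI units:
  alumina ceramic: E = 372.0 GPa, ρ = 3890 kg/m³, cost = 21.16 $/kg
  PEEK: E = 3.778 GPa, ρ = 1310 kg/m³, cost = 76.00 $/kg
  titanium alloy: E = 114.5 GPa, ρ = 4470 kg/m³, cost = 30.86 $/kg
  nickel superalloy: E = 218.2 GPa, ρ = 8600 kg/m³, cost = 33.07 $/kg
  elm: E = 10.78 GPa, ρ = 742.0 kg/m³, cost = 0.8520 $/kg
  molybdenum: E = 322.7 GPa, ρ = 10260 kg/m³, cost = 34.00 $/kg
  copper: E = 125.0 GPa, ρ = 8954 kg/m³, cost = 7.350 $/kg
  elm: M = 17.1 MN·m per $
  alumina ceramic: M = 4.52 MN·m per $
  copper: M = 1.90 MN·m per $
  molybdenum: M = 0.925 MN·m per $
  titanium alloy: M = 0.830 MN·m per $
  nickel superalloy: M = 0.767 MN·m per $
  PEEK: M = 0.0380 MN·m per $
Elm has the largest M.

elm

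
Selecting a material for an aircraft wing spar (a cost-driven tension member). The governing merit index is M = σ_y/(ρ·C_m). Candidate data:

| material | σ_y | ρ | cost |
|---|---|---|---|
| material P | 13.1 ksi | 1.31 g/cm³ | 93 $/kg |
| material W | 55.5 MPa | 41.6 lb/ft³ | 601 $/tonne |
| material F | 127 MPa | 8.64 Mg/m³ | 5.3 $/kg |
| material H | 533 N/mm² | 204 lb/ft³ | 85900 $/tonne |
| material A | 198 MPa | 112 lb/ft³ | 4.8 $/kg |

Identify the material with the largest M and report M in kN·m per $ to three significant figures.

material W, M = 139 kN·m per $

Normalizing units and computing the index:
  material P: σ_y = 90.32 MPa, ρ = 1310 kg/m³, cost = 93.00 $/kg
  material W: σ_y = 55.50 MPa, ρ = 666.4 kg/m³, cost = 0.6010 $/kg
  material F: σ_y = 127.0 MPa, ρ = 8640 kg/m³, cost = 5.300 $/kg
  material H: σ_y = 533.0 MPa, ρ = 3268 kg/m³, cost = 85.90 $/kg
  material A: σ_y = 198.0 MPa, ρ = 1794 kg/m³, cost = 4.800 $/kg
  material W: M = 139 kN·m per $
  material A: M = 23.0 kN·m per $
  material F: M = 2.77 kN·m per $
  material H: M = 1.90 kN·m per $
  material P: M = 0.741 kN·m per $
Material W has the largest M.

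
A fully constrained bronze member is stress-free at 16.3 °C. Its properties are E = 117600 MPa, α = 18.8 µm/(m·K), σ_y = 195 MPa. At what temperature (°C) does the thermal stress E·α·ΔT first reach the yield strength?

E = 117600 MPa = 117.6 GPa.
E·α·ΔT = 195.0 MPa ⇒ ΔT = 195.0 / (117.6×10³ × 18.8×10⁻⁶) = 88.20 K.
T = 16.3 + 88.20 = 104.5 °C.

105 °C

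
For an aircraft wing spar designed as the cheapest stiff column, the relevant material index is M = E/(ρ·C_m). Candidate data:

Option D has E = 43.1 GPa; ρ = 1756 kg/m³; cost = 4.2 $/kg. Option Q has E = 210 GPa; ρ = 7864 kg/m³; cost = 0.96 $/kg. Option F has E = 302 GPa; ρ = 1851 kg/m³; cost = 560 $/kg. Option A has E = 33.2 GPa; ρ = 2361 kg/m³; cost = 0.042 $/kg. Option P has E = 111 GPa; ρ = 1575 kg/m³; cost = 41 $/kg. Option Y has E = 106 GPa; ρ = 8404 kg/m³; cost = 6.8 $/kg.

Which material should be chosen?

Evaluate M for each candidate:
  option A: M = 335 MN·m per $
  option Q: M = 27.8 MN·m per $
  option D: M = 5.84 MN·m per $
  option Y: M = 1.85 MN·m per $
  option P: M = 1.72 MN·m per $
  option F: M = 0.291 MN·m per $
Highest index: option A.

option A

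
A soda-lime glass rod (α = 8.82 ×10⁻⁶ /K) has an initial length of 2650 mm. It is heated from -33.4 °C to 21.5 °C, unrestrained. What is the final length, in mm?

2651.3 mm

ΔT = 21.5 − (-33.4) = 54.90 K.
ΔL = α·L₀·ΔT = 8.82×10⁻⁶ × 2650 mm × 54.90 K = 1.28 mm.
L = L₀ + ΔL = 2650 + 1.28 = 2651.3 mm.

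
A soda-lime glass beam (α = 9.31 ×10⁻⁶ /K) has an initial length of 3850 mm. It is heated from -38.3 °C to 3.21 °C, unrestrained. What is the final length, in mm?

ΔT = 3.21 − (-38.3) = 41.51 K.
ΔL = α·L₀·ΔT = 9.31×10⁻⁶ × 3850 mm × 41.51 K = 1.49 mm.
L = L₀ + ΔL = 3850 + 1.49 = 3851.5 mm.

3851.5 mm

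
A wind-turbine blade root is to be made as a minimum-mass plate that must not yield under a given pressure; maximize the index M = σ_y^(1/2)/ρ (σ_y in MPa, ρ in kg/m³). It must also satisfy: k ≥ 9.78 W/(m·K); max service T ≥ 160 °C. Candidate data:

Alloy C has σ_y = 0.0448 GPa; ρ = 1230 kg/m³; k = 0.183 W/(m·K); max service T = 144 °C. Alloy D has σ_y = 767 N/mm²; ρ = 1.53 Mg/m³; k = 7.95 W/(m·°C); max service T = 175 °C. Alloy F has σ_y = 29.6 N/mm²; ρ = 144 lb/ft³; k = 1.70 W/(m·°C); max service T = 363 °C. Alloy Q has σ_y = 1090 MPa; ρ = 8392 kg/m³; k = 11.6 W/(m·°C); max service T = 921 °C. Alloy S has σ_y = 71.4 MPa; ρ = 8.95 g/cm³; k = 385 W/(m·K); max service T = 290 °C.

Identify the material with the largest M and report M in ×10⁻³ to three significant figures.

Screen on constraints: k ≥ 9.78 W/(m·K); max service T ≥ 160 °C. Survivors: alloy Q, alloy S.
In SI units:
  alloy Q: σ_y = 1090 MPa, ρ = 8392 kg/m³
  alloy S: σ_y = 71.40 MPa, ρ = 8950 kg/m³
  alloy Q: M = 3.93×10⁻³
  alloy S: M = 0.944×10⁻³
Alloy Q ranks first.

alloy Q, M = 3.93×10⁻³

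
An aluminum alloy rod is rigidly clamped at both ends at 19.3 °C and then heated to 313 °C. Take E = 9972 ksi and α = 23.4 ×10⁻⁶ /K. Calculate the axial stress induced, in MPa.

473 MPa

E = 9972 ksi = 68.75 GPa.
ΔT = 293.7 K. Constrained thermal stress σ = E·α·ΔT = 68.75×10³ MPa × 23.4×10⁻⁶ × 293.7 = 473 MPa (compressive).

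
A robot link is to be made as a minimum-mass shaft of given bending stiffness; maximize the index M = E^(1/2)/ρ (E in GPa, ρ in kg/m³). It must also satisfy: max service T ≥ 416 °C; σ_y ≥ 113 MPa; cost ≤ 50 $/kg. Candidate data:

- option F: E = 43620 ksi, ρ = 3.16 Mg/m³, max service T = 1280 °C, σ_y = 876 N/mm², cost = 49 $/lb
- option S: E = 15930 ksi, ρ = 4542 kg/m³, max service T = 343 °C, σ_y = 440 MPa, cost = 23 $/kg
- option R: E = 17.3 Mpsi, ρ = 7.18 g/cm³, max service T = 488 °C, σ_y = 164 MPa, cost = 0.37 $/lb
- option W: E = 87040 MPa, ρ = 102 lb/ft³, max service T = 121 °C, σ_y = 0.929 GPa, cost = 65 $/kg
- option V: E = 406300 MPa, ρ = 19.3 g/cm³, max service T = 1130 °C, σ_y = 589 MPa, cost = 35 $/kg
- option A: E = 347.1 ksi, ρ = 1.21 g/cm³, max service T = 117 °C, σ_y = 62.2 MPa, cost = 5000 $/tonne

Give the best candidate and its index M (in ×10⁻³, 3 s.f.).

option R, M = 1.52×10⁻³

Screen on constraints: max service T ≥ 416 °C; σ_y ≥ 113 MPa; cost ≤ 50 $/kg. Survivors: option R, option V.
Convert each candidate to consistent units, then evaluate M:
  option R: E = 119.3 GPa, ρ = 7180 kg/m³
  option V: E = 406.3 GPa, ρ = 19300 kg/m³
  option R: M = 1.52×10⁻³
  option V: M = 1.04×10⁻³
Option R has the largest M.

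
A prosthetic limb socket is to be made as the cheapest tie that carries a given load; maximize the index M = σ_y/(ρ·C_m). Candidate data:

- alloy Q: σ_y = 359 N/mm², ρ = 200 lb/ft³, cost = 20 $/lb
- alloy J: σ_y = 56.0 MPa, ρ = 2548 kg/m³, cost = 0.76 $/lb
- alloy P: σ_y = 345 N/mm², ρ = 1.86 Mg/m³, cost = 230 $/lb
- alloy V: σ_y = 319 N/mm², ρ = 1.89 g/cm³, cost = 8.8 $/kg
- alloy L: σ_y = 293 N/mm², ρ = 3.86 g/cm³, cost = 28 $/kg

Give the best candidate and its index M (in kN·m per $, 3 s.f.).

In SI units:
  alloy Q: σ_y = 359.0 MPa, ρ = 3204 kg/m³, cost = 44.09 $/kg
  alloy J: σ_y = 56.00 MPa, ρ = 2548 kg/m³, cost = 1.675 $/kg
  alloy P: σ_y = 345.0 MPa, ρ = 1860 kg/m³, cost = 507.1 $/kg
  alloy V: σ_y = 319.0 MPa, ρ = 1890 kg/m³, cost = 8.800 $/kg
  alloy L: σ_y = 293.0 MPa, ρ = 3860 kg/m³, cost = 28.00 $/kg
  alloy V: M = 19.2 kN·m per $
  alloy J: M = 13.1 kN·m per $
  alloy L: M = 2.71 kN·m per $
  alloy Q: M = 2.54 kN·m per $
  alloy P: M = 0.366 kN·m per $
Alloy V ranks first.

alloy V, M = 19.2 kN·m per $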